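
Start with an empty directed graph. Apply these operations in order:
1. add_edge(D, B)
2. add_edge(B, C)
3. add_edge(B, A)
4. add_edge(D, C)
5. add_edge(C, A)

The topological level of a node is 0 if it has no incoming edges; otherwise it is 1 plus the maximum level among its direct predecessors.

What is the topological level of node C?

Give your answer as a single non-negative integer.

Answer: 2

Derivation:
Op 1: add_edge(D, B). Edges now: 1
Op 2: add_edge(B, C). Edges now: 2
Op 3: add_edge(B, A). Edges now: 3
Op 4: add_edge(D, C). Edges now: 4
Op 5: add_edge(C, A). Edges now: 5
Compute levels (Kahn BFS):
  sources (in-degree 0): D
  process D: level=0
    D->B: in-degree(B)=0, level(B)=1, enqueue
    D->C: in-degree(C)=1, level(C)>=1
  process B: level=1
    B->A: in-degree(A)=1, level(A)>=2
    B->C: in-degree(C)=0, level(C)=2, enqueue
  process C: level=2
    C->A: in-degree(A)=0, level(A)=3, enqueue
  process A: level=3
All levels: A:3, B:1, C:2, D:0
level(C) = 2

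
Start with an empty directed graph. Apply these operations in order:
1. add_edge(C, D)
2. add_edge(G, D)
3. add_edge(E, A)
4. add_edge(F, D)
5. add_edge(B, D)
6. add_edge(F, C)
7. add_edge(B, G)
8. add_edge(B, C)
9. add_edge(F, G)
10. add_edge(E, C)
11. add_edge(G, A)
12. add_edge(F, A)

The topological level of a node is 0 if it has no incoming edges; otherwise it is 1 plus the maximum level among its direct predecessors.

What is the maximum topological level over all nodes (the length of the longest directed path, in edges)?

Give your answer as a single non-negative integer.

Op 1: add_edge(C, D). Edges now: 1
Op 2: add_edge(G, D). Edges now: 2
Op 3: add_edge(E, A). Edges now: 3
Op 4: add_edge(F, D). Edges now: 4
Op 5: add_edge(B, D). Edges now: 5
Op 6: add_edge(F, C). Edges now: 6
Op 7: add_edge(B, G). Edges now: 7
Op 8: add_edge(B, C). Edges now: 8
Op 9: add_edge(F, G). Edges now: 9
Op 10: add_edge(E, C). Edges now: 10
Op 11: add_edge(G, A). Edges now: 11
Op 12: add_edge(F, A). Edges now: 12
Compute levels (Kahn BFS):
  sources (in-degree 0): B, E, F
  process B: level=0
    B->C: in-degree(C)=2, level(C)>=1
    B->D: in-degree(D)=3, level(D)>=1
    B->G: in-degree(G)=1, level(G)>=1
  process E: level=0
    E->A: in-degree(A)=2, level(A)>=1
    E->C: in-degree(C)=1, level(C)>=1
  process F: level=0
    F->A: in-degree(A)=1, level(A)>=1
    F->C: in-degree(C)=0, level(C)=1, enqueue
    F->D: in-degree(D)=2, level(D)>=1
    F->G: in-degree(G)=0, level(G)=1, enqueue
  process C: level=1
    C->D: in-degree(D)=1, level(D)>=2
  process G: level=1
    G->A: in-degree(A)=0, level(A)=2, enqueue
    G->D: in-degree(D)=0, level(D)=2, enqueue
  process A: level=2
  process D: level=2
All levels: A:2, B:0, C:1, D:2, E:0, F:0, G:1
max level = 2

Answer: 2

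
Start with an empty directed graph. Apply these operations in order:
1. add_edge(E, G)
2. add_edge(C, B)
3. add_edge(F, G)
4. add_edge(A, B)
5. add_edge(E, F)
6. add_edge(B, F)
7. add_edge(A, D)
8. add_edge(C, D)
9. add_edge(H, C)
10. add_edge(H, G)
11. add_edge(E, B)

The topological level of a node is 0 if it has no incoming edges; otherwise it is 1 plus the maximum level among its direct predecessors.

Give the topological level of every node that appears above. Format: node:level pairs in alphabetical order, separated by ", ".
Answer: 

Answer: A:0, B:2, C:1, D:2, E:0, F:3, G:4, H:0

Derivation:
Op 1: add_edge(E, G). Edges now: 1
Op 2: add_edge(C, B). Edges now: 2
Op 3: add_edge(F, G). Edges now: 3
Op 4: add_edge(A, B). Edges now: 4
Op 5: add_edge(E, F). Edges now: 5
Op 6: add_edge(B, F). Edges now: 6
Op 7: add_edge(A, D). Edges now: 7
Op 8: add_edge(C, D). Edges now: 8
Op 9: add_edge(H, C). Edges now: 9
Op 10: add_edge(H, G). Edges now: 10
Op 11: add_edge(E, B). Edges now: 11
Compute levels (Kahn BFS):
  sources (in-degree 0): A, E, H
  process A: level=0
    A->B: in-degree(B)=2, level(B)>=1
    A->D: in-degree(D)=1, level(D)>=1
  process E: level=0
    E->B: in-degree(B)=1, level(B)>=1
    E->F: in-degree(F)=1, level(F)>=1
    E->G: in-degree(G)=2, level(G)>=1
  process H: level=0
    H->C: in-degree(C)=0, level(C)=1, enqueue
    H->G: in-degree(G)=1, level(G)>=1
  process C: level=1
    C->B: in-degree(B)=0, level(B)=2, enqueue
    C->D: in-degree(D)=0, level(D)=2, enqueue
  process B: level=2
    B->F: in-degree(F)=0, level(F)=3, enqueue
  process D: level=2
  process F: level=3
    F->G: in-degree(G)=0, level(G)=4, enqueue
  process G: level=4
All levels: A:0, B:2, C:1, D:2, E:0, F:3, G:4, H:0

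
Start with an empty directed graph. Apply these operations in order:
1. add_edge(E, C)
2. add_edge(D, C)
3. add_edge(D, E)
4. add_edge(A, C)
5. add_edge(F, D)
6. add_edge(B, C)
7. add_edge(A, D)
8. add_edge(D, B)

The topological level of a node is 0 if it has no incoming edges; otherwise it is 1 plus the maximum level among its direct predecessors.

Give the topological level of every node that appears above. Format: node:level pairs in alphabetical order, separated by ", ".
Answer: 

Op 1: add_edge(E, C). Edges now: 1
Op 2: add_edge(D, C). Edges now: 2
Op 3: add_edge(D, E). Edges now: 3
Op 4: add_edge(A, C). Edges now: 4
Op 5: add_edge(F, D). Edges now: 5
Op 6: add_edge(B, C). Edges now: 6
Op 7: add_edge(A, D). Edges now: 7
Op 8: add_edge(D, B). Edges now: 8
Compute levels (Kahn BFS):
  sources (in-degree 0): A, F
  process A: level=0
    A->C: in-degree(C)=3, level(C)>=1
    A->D: in-degree(D)=1, level(D)>=1
  process F: level=0
    F->D: in-degree(D)=0, level(D)=1, enqueue
  process D: level=1
    D->B: in-degree(B)=0, level(B)=2, enqueue
    D->C: in-degree(C)=2, level(C)>=2
    D->E: in-degree(E)=0, level(E)=2, enqueue
  process B: level=2
    B->C: in-degree(C)=1, level(C)>=3
  process E: level=2
    E->C: in-degree(C)=0, level(C)=3, enqueue
  process C: level=3
All levels: A:0, B:2, C:3, D:1, E:2, F:0

Answer: A:0, B:2, C:3, D:1, E:2, F:0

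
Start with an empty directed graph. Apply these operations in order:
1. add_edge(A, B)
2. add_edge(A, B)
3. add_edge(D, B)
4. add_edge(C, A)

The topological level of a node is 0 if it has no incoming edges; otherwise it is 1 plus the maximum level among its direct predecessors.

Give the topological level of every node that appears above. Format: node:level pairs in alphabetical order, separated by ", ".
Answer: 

Answer: A:1, B:2, C:0, D:0

Derivation:
Op 1: add_edge(A, B). Edges now: 1
Op 2: add_edge(A, B) (duplicate, no change). Edges now: 1
Op 3: add_edge(D, B). Edges now: 2
Op 4: add_edge(C, A). Edges now: 3
Compute levels (Kahn BFS):
  sources (in-degree 0): C, D
  process C: level=0
    C->A: in-degree(A)=0, level(A)=1, enqueue
  process D: level=0
    D->B: in-degree(B)=1, level(B)>=1
  process A: level=1
    A->B: in-degree(B)=0, level(B)=2, enqueue
  process B: level=2
All levels: A:1, B:2, C:0, D:0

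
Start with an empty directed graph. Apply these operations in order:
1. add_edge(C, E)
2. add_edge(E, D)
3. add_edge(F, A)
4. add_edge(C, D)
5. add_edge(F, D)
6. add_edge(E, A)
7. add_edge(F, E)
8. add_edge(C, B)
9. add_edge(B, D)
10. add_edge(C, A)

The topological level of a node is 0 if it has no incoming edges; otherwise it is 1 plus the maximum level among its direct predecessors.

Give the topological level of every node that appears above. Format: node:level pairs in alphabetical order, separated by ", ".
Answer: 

Answer: A:2, B:1, C:0, D:2, E:1, F:0

Derivation:
Op 1: add_edge(C, E). Edges now: 1
Op 2: add_edge(E, D). Edges now: 2
Op 3: add_edge(F, A). Edges now: 3
Op 4: add_edge(C, D). Edges now: 4
Op 5: add_edge(F, D). Edges now: 5
Op 6: add_edge(E, A). Edges now: 6
Op 7: add_edge(F, E). Edges now: 7
Op 8: add_edge(C, B). Edges now: 8
Op 9: add_edge(B, D). Edges now: 9
Op 10: add_edge(C, A). Edges now: 10
Compute levels (Kahn BFS):
  sources (in-degree 0): C, F
  process C: level=0
    C->A: in-degree(A)=2, level(A)>=1
    C->B: in-degree(B)=0, level(B)=1, enqueue
    C->D: in-degree(D)=3, level(D)>=1
    C->E: in-degree(E)=1, level(E)>=1
  process F: level=0
    F->A: in-degree(A)=1, level(A)>=1
    F->D: in-degree(D)=2, level(D)>=1
    F->E: in-degree(E)=0, level(E)=1, enqueue
  process B: level=1
    B->D: in-degree(D)=1, level(D)>=2
  process E: level=1
    E->A: in-degree(A)=0, level(A)=2, enqueue
    E->D: in-degree(D)=0, level(D)=2, enqueue
  process A: level=2
  process D: level=2
All levels: A:2, B:1, C:0, D:2, E:1, F:0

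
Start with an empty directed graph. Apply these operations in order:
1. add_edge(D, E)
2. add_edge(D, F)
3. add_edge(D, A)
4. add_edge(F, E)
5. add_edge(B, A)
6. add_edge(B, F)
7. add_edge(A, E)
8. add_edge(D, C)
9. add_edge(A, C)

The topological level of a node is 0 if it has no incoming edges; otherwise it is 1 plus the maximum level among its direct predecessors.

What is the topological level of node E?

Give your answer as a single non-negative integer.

Op 1: add_edge(D, E). Edges now: 1
Op 2: add_edge(D, F). Edges now: 2
Op 3: add_edge(D, A). Edges now: 3
Op 4: add_edge(F, E). Edges now: 4
Op 5: add_edge(B, A). Edges now: 5
Op 6: add_edge(B, F). Edges now: 6
Op 7: add_edge(A, E). Edges now: 7
Op 8: add_edge(D, C). Edges now: 8
Op 9: add_edge(A, C). Edges now: 9
Compute levels (Kahn BFS):
  sources (in-degree 0): B, D
  process B: level=0
    B->A: in-degree(A)=1, level(A)>=1
    B->F: in-degree(F)=1, level(F)>=1
  process D: level=0
    D->A: in-degree(A)=0, level(A)=1, enqueue
    D->C: in-degree(C)=1, level(C)>=1
    D->E: in-degree(E)=2, level(E)>=1
    D->F: in-degree(F)=0, level(F)=1, enqueue
  process A: level=1
    A->C: in-degree(C)=0, level(C)=2, enqueue
    A->E: in-degree(E)=1, level(E)>=2
  process F: level=1
    F->E: in-degree(E)=0, level(E)=2, enqueue
  process C: level=2
  process E: level=2
All levels: A:1, B:0, C:2, D:0, E:2, F:1
level(E) = 2

Answer: 2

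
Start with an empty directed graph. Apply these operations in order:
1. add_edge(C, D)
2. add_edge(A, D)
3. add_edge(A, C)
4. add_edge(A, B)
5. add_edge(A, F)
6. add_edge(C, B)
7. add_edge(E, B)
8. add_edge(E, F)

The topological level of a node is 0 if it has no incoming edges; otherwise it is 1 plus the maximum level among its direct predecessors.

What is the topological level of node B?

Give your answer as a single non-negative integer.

Op 1: add_edge(C, D). Edges now: 1
Op 2: add_edge(A, D). Edges now: 2
Op 3: add_edge(A, C). Edges now: 3
Op 4: add_edge(A, B). Edges now: 4
Op 5: add_edge(A, F). Edges now: 5
Op 6: add_edge(C, B). Edges now: 6
Op 7: add_edge(E, B). Edges now: 7
Op 8: add_edge(E, F). Edges now: 8
Compute levels (Kahn BFS):
  sources (in-degree 0): A, E
  process A: level=0
    A->B: in-degree(B)=2, level(B)>=1
    A->C: in-degree(C)=0, level(C)=1, enqueue
    A->D: in-degree(D)=1, level(D)>=1
    A->F: in-degree(F)=1, level(F)>=1
  process E: level=0
    E->B: in-degree(B)=1, level(B)>=1
    E->F: in-degree(F)=0, level(F)=1, enqueue
  process C: level=1
    C->B: in-degree(B)=0, level(B)=2, enqueue
    C->D: in-degree(D)=0, level(D)=2, enqueue
  process F: level=1
  process B: level=2
  process D: level=2
All levels: A:0, B:2, C:1, D:2, E:0, F:1
level(B) = 2

Answer: 2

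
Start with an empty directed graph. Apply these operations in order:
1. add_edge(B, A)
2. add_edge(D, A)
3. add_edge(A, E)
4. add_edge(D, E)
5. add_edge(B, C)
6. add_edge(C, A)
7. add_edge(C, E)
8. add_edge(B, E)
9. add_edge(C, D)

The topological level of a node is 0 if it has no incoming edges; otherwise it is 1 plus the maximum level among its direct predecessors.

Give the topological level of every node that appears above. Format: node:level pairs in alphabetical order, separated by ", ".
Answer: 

Answer: A:3, B:0, C:1, D:2, E:4

Derivation:
Op 1: add_edge(B, A). Edges now: 1
Op 2: add_edge(D, A). Edges now: 2
Op 3: add_edge(A, E). Edges now: 3
Op 4: add_edge(D, E). Edges now: 4
Op 5: add_edge(B, C). Edges now: 5
Op 6: add_edge(C, A). Edges now: 6
Op 7: add_edge(C, E). Edges now: 7
Op 8: add_edge(B, E). Edges now: 8
Op 9: add_edge(C, D). Edges now: 9
Compute levels (Kahn BFS):
  sources (in-degree 0): B
  process B: level=0
    B->A: in-degree(A)=2, level(A)>=1
    B->C: in-degree(C)=0, level(C)=1, enqueue
    B->E: in-degree(E)=3, level(E)>=1
  process C: level=1
    C->A: in-degree(A)=1, level(A)>=2
    C->D: in-degree(D)=0, level(D)=2, enqueue
    C->E: in-degree(E)=2, level(E)>=2
  process D: level=2
    D->A: in-degree(A)=0, level(A)=3, enqueue
    D->E: in-degree(E)=1, level(E)>=3
  process A: level=3
    A->E: in-degree(E)=0, level(E)=4, enqueue
  process E: level=4
All levels: A:3, B:0, C:1, D:2, E:4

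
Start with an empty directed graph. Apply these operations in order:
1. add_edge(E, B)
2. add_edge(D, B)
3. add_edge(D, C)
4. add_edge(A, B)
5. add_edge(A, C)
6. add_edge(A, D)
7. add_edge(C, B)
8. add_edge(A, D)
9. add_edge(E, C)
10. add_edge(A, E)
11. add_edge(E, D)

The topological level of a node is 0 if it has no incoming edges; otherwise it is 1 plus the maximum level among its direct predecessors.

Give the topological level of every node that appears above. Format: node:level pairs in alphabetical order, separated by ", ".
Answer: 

Op 1: add_edge(E, B). Edges now: 1
Op 2: add_edge(D, B). Edges now: 2
Op 3: add_edge(D, C). Edges now: 3
Op 4: add_edge(A, B). Edges now: 4
Op 5: add_edge(A, C). Edges now: 5
Op 6: add_edge(A, D). Edges now: 6
Op 7: add_edge(C, B). Edges now: 7
Op 8: add_edge(A, D) (duplicate, no change). Edges now: 7
Op 9: add_edge(E, C). Edges now: 8
Op 10: add_edge(A, E). Edges now: 9
Op 11: add_edge(E, D). Edges now: 10
Compute levels (Kahn BFS):
  sources (in-degree 0): A
  process A: level=0
    A->B: in-degree(B)=3, level(B)>=1
    A->C: in-degree(C)=2, level(C)>=1
    A->D: in-degree(D)=1, level(D)>=1
    A->E: in-degree(E)=0, level(E)=1, enqueue
  process E: level=1
    E->B: in-degree(B)=2, level(B)>=2
    E->C: in-degree(C)=1, level(C)>=2
    E->D: in-degree(D)=0, level(D)=2, enqueue
  process D: level=2
    D->B: in-degree(B)=1, level(B)>=3
    D->C: in-degree(C)=0, level(C)=3, enqueue
  process C: level=3
    C->B: in-degree(B)=0, level(B)=4, enqueue
  process B: level=4
All levels: A:0, B:4, C:3, D:2, E:1

Answer: A:0, B:4, C:3, D:2, E:1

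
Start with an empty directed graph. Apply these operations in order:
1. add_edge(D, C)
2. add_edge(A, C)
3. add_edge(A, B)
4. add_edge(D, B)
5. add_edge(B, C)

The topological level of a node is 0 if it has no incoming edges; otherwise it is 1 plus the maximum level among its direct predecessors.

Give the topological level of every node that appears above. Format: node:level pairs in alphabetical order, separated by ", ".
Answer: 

Answer: A:0, B:1, C:2, D:0

Derivation:
Op 1: add_edge(D, C). Edges now: 1
Op 2: add_edge(A, C). Edges now: 2
Op 3: add_edge(A, B). Edges now: 3
Op 4: add_edge(D, B). Edges now: 4
Op 5: add_edge(B, C). Edges now: 5
Compute levels (Kahn BFS):
  sources (in-degree 0): A, D
  process A: level=0
    A->B: in-degree(B)=1, level(B)>=1
    A->C: in-degree(C)=2, level(C)>=1
  process D: level=0
    D->B: in-degree(B)=0, level(B)=1, enqueue
    D->C: in-degree(C)=1, level(C)>=1
  process B: level=1
    B->C: in-degree(C)=0, level(C)=2, enqueue
  process C: level=2
All levels: A:0, B:1, C:2, D:0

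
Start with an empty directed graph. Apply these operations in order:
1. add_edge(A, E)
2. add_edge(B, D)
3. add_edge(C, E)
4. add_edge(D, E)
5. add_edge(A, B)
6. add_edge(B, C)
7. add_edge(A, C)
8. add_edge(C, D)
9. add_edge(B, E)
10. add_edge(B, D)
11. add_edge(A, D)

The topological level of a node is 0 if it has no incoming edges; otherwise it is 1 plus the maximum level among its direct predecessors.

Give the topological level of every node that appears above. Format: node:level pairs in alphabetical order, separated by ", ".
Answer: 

Op 1: add_edge(A, E). Edges now: 1
Op 2: add_edge(B, D). Edges now: 2
Op 3: add_edge(C, E). Edges now: 3
Op 4: add_edge(D, E). Edges now: 4
Op 5: add_edge(A, B). Edges now: 5
Op 6: add_edge(B, C). Edges now: 6
Op 7: add_edge(A, C). Edges now: 7
Op 8: add_edge(C, D). Edges now: 8
Op 9: add_edge(B, E). Edges now: 9
Op 10: add_edge(B, D) (duplicate, no change). Edges now: 9
Op 11: add_edge(A, D). Edges now: 10
Compute levels (Kahn BFS):
  sources (in-degree 0): A
  process A: level=0
    A->B: in-degree(B)=0, level(B)=1, enqueue
    A->C: in-degree(C)=1, level(C)>=1
    A->D: in-degree(D)=2, level(D)>=1
    A->E: in-degree(E)=3, level(E)>=1
  process B: level=1
    B->C: in-degree(C)=0, level(C)=2, enqueue
    B->D: in-degree(D)=1, level(D)>=2
    B->E: in-degree(E)=2, level(E)>=2
  process C: level=2
    C->D: in-degree(D)=0, level(D)=3, enqueue
    C->E: in-degree(E)=1, level(E)>=3
  process D: level=3
    D->E: in-degree(E)=0, level(E)=4, enqueue
  process E: level=4
All levels: A:0, B:1, C:2, D:3, E:4

Answer: A:0, B:1, C:2, D:3, E:4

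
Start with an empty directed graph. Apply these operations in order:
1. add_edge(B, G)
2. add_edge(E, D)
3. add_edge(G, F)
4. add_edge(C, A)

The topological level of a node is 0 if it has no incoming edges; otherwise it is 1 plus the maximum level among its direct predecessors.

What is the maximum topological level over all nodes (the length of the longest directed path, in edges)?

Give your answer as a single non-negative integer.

Op 1: add_edge(B, G). Edges now: 1
Op 2: add_edge(E, D). Edges now: 2
Op 3: add_edge(G, F). Edges now: 3
Op 4: add_edge(C, A). Edges now: 4
Compute levels (Kahn BFS):
  sources (in-degree 0): B, C, E
  process B: level=0
    B->G: in-degree(G)=0, level(G)=1, enqueue
  process C: level=0
    C->A: in-degree(A)=0, level(A)=1, enqueue
  process E: level=0
    E->D: in-degree(D)=0, level(D)=1, enqueue
  process G: level=1
    G->F: in-degree(F)=0, level(F)=2, enqueue
  process A: level=1
  process D: level=1
  process F: level=2
All levels: A:1, B:0, C:0, D:1, E:0, F:2, G:1
max level = 2

Answer: 2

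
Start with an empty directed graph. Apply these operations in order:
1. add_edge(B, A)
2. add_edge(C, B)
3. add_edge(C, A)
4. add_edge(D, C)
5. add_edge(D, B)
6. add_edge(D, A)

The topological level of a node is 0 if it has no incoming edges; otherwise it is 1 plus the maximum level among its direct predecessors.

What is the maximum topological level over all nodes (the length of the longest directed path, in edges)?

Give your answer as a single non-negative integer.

Answer: 3

Derivation:
Op 1: add_edge(B, A). Edges now: 1
Op 2: add_edge(C, B). Edges now: 2
Op 3: add_edge(C, A). Edges now: 3
Op 4: add_edge(D, C). Edges now: 4
Op 5: add_edge(D, B). Edges now: 5
Op 6: add_edge(D, A). Edges now: 6
Compute levels (Kahn BFS):
  sources (in-degree 0): D
  process D: level=0
    D->A: in-degree(A)=2, level(A)>=1
    D->B: in-degree(B)=1, level(B)>=1
    D->C: in-degree(C)=0, level(C)=1, enqueue
  process C: level=1
    C->A: in-degree(A)=1, level(A)>=2
    C->B: in-degree(B)=0, level(B)=2, enqueue
  process B: level=2
    B->A: in-degree(A)=0, level(A)=3, enqueue
  process A: level=3
All levels: A:3, B:2, C:1, D:0
max level = 3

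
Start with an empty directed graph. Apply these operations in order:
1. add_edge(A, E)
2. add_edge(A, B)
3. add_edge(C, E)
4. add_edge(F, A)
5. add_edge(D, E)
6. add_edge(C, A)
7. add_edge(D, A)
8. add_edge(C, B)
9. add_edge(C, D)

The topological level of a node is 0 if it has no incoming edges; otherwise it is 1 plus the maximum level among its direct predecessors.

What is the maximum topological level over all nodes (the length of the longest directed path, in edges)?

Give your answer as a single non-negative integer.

Answer: 3

Derivation:
Op 1: add_edge(A, E). Edges now: 1
Op 2: add_edge(A, B). Edges now: 2
Op 3: add_edge(C, E). Edges now: 3
Op 4: add_edge(F, A). Edges now: 4
Op 5: add_edge(D, E). Edges now: 5
Op 6: add_edge(C, A). Edges now: 6
Op 7: add_edge(D, A). Edges now: 7
Op 8: add_edge(C, B). Edges now: 8
Op 9: add_edge(C, D). Edges now: 9
Compute levels (Kahn BFS):
  sources (in-degree 0): C, F
  process C: level=0
    C->A: in-degree(A)=2, level(A)>=1
    C->B: in-degree(B)=1, level(B)>=1
    C->D: in-degree(D)=0, level(D)=1, enqueue
    C->E: in-degree(E)=2, level(E)>=1
  process F: level=0
    F->A: in-degree(A)=1, level(A)>=1
  process D: level=1
    D->A: in-degree(A)=0, level(A)=2, enqueue
    D->E: in-degree(E)=1, level(E)>=2
  process A: level=2
    A->B: in-degree(B)=0, level(B)=3, enqueue
    A->E: in-degree(E)=0, level(E)=3, enqueue
  process B: level=3
  process E: level=3
All levels: A:2, B:3, C:0, D:1, E:3, F:0
max level = 3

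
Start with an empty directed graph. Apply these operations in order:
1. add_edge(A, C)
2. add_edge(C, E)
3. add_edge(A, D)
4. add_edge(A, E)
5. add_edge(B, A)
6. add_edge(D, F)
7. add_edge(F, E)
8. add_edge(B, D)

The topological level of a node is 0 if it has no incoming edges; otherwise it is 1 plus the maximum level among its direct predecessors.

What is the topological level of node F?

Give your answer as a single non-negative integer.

Op 1: add_edge(A, C). Edges now: 1
Op 2: add_edge(C, E). Edges now: 2
Op 3: add_edge(A, D). Edges now: 3
Op 4: add_edge(A, E). Edges now: 4
Op 5: add_edge(B, A). Edges now: 5
Op 6: add_edge(D, F). Edges now: 6
Op 7: add_edge(F, E). Edges now: 7
Op 8: add_edge(B, D). Edges now: 8
Compute levels (Kahn BFS):
  sources (in-degree 0): B
  process B: level=0
    B->A: in-degree(A)=0, level(A)=1, enqueue
    B->D: in-degree(D)=1, level(D)>=1
  process A: level=1
    A->C: in-degree(C)=0, level(C)=2, enqueue
    A->D: in-degree(D)=0, level(D)=2, enqueue
    A->E: in-degree(E)=2, level(E)>=2
  process C: level=2
    C->E: in-degree(E)=1, level(E)>=3
  process D: level=2
    D->F: in-degree(F)=0, level(F)=3, enqueue
  process F: level=3
    F->E: in-degree(E)=0, level(E)=4, enqueue
  process E: level=4
All levels: A:1, B:0, C:2, D:2, E:4, F:3
level(F) = 3

Answer: 3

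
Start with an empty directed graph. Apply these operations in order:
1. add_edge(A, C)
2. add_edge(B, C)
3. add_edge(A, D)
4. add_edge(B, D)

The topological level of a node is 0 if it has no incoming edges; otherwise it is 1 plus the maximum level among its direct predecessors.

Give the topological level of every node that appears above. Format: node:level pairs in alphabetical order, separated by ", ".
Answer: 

Answer: A:0, B:0, C:1, D:1

Derivation:
Op 1: add_edge(A, C). Edges now: 1
Op 2: add_edge(B, C). Edges now: 2
Op 3: add_edge(A, D). Edges now: 3
Op 4: add_edge(B, D). Edges now: 4
Compute levels (Kahn BFS):
  sources (in-degree 0): A, B
  process A: level=0
    A->C: in-degree(C)=1, level(C)>=1
    A->D: in-degree(D)=1, level(D)>=1
  process B: level=0
    B->C: in-degree(C)=0, level(C)=1, enqueue
    B->D: in-degree(D)=0, level(D)=1, enqueue
  process C: level=1
  process D: level=1
All levels: A:0, B:0, C:1, D:1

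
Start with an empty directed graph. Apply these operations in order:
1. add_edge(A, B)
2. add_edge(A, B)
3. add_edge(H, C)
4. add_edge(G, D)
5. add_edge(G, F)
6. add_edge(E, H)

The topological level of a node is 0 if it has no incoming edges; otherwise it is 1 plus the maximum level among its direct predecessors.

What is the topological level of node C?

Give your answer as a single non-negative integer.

Answer: 2

Derivation:
Op 1: add_edge(A, B). Edges now: 1
Op 2: add_edge(A, B) (duplicate, no change). Edges now: 1
Op 3: add_edge(H, C). Edges now: 2
Op 4: add_edge(G, D). Edges now: 3
Op 5: add_edge(G, F). Edges now: 4
Op 6: add_edge(E, H). Edges now: 5
Compute levels (Kahn BFS):
  sources (in-degree 0): A, E, G
  process A: level=0
    A->B: in-degree(B)=0, level(B)=1, enqueue
  process E: level=0
    E->H: in-degree(H)=0, level(H)=1, enqueue
  process G: level=0
    G->D: in-degree(D)=0, level(D)=1, enqueue
    G->F: in-degree(F)=0, level(F)=1, enqueue
  process B: level=1
  process H: level=1
    H->C: in-degree(C)=0, level(C)=2, enqueue
  process D: level=1
  process F: level=1
  process C: level=2
All levels: A:0, B:1, C:2, D:1, E:0, F:1, G:0, H:1
level(C) = 2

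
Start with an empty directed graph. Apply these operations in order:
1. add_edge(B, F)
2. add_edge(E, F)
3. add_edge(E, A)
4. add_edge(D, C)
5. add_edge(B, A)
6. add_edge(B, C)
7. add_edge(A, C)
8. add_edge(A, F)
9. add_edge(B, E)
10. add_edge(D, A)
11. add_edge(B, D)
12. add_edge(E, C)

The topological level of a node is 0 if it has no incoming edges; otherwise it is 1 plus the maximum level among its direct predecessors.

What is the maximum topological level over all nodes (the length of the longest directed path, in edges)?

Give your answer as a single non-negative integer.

Op 1: add_edge(B, F). Edges now: 1
Op 2: add_edge(E, F). Edges now: 2
Op 3: add_edge(E, A). Edges now: 3
Op 4: add_edge(D, C). Edges now: 4
Op 5: add_edge(B, A). Edges now: 5
Op 6: add_edge(B, C). Edges now: 6
Op 7: add_edge(A, C). Edges now: 7
Op 8: add_edge(A, F). Edges now: 8
Op 9: add_edge(B, E). Edges now: 9
Op 10: add_edge(D, A). Edges now: 10
Op 11: add_edge(B, D). Edges now: 11
Op 12: add_edge(E, C). Edges now: 12
Compute levels (Kahn BFS):
  sources (in-degree 0): B
  process B: level=0
    B->A: in-degree(A)=2, level(A)>=1
    B->C: in-degree(C)=3, level(C)>=1
    B->D: in-degree(D)=0, level(D)=1, enqueue
    B->E: in-degree(E)=0, level(E)=1, enqueue
    B->F: in-degree(F)=2, level(F)>=1
  process D: level=1
    D->A: in-degree(A)=1, level(A)>=2
    D->C: in-degree(C)=2, level(C)>=2
  process E: level=1
    E->A: in-degree(A)=0, level(A)=2, enqueue
    E->C: in-degree(C)=1, level(C)>=2
    E->F: in-degree(F)=1, level(F)>=2
  process A: level=2
    A->C: in-degree(C)=0, level(C)=3, enqueue
    A->F: in-degree(F)=0, level(F)=3, enqueue
  process C: level=3
  process F: level=3
All levels: A:2, B:0, C:3, D:1, E:1, F:3
max level = 3

Answer: 3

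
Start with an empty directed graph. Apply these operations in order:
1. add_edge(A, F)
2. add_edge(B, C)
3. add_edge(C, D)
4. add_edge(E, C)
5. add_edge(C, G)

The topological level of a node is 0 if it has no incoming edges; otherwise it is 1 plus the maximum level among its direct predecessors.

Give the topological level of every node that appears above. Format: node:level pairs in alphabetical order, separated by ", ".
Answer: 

Op 1: add_edge(A, F). Edges now: 1
Op 2: add_edge(B, C). Edges now: 2
Op 3: add_edge(C, D). Edges now: 3
Op 4: add_edge(E, C). Edges now: 4
Op 5: add_edge(C, G). Edges now: 5
Compute levels (Kahn BFS):
  sources (in-degree 0): A, B, E
  process A: level=0
    A->F: in-degree(F)=0, level(F)=1, enqueue
  process B: level=0
    B->C: in-degree(C)=1, level(C)>=1
  process E: level=0
    E->C: in-degree(C)=0, level(C)=1, enqueue
  process F: level=1
  process C: level=1
    C->D: in-degree(D)=0, level(D)=2, enqueue
    C->G: in-degree(G)=0, level(G)=2, enqueue
  process D: level=2
  process G: level=2
All levels: A:0, B:0, C:1, D:2, E:0, F:1, G:2

Answer: A:0, B:0, C:1, D:2, E:0, F:1, G:2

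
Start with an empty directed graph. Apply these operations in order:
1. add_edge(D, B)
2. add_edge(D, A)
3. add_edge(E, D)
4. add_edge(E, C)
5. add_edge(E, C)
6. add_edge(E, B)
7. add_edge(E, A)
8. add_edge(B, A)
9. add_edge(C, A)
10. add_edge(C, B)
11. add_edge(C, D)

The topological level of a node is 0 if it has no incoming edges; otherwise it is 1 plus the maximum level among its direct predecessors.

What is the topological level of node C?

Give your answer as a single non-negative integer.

Answer: 1

Derivation:
Op 1: add_edge(D, B). Edges now: 1
Op 2: add_edge(D, A). Edges now: 2
Op 3: add_edge(E, D). Edges now: 3
Op 4: add_edge(E, C). Edges now: 4
Op 5: add_edge(E, C) (duplicate, no change). Edges now: 4
Op 6: add_edge(E, B). Edges now: 5
Op 7: add_edge(E, A). Edges now: 6
Op 8: add_edge(B, A). Edges now: 7
Op 9: add_edge(C, A). Edges now: 8
Op 10: add_edge(C, B). Edges now: 9
Op 11: add_edge(C, D). Edges now: 10
Compute levels (Kahn BFS):
  sources (in-degree 0): E
  process E: level=0
    E->A: in-degree(A)=3, level(A)>=1
    E->B: in-degree(B)=2, level(B)>=1
    E->C: in-degree(C)=0, level(C)=1, enqueue
    E->D: in-degree(D)=1, level(D)>=1
  process C: level=1
    C->A: in-degree(A)=2, level(A)>=2
    C->B: in-degree(B)=1, level(B)>=2
    C->D: in-degree(D)=0, level(D)=2, enqueue
  process D: level=2
    D->A: in-degree(A)=1, level(A)>=3
    D->B: in-degree(B)=0, level(B)=3, enqueue
  process B: level=3
    B->A: in-degree(A)=0, level(A)=4, enqueue
  process A: level=4
All levels: A:4, B:3, C:1, D:2, E:0
level(C) = 1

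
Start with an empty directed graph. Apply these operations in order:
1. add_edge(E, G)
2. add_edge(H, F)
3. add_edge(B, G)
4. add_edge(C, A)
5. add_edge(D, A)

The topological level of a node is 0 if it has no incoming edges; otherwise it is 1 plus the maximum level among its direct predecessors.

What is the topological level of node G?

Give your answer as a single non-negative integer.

Op 1: add_edge(E, G). Edges now: 1
Op 2: add_edge(H, F). Edges now: 2
Op 3: add_edge(B, G). Edges now: 3
Op 4: add_edge(C, A). Edges now: 4
Op 5: add_edge(D, A). Edges now: 5
Compute levels (Kahn BFS):
  sources (in-degree 0): B, C, D, E, H
  process B: level=0
    B->G: in-degree(G)=1, level(G)>=1
  process C: level=0
    C->A: in-degree(A)=1, level(A)>=1
  process D: level=0
    D->A: in-degree(A)=0, level(A)=1, enqueue
  process E: level=0
    E->G: in-degree(G)=0, level(G)=1, enqueue
  process H: level=0
    H->F: in-degree(F)=0, level(F)=1, enqueue
  process A: level=1
  process G: level=1
  process F: level=1
All levels: A:1, B:0, C:0, D:0, E:0, F:1, G:1, H:0
level(G) = 1

Answer: 1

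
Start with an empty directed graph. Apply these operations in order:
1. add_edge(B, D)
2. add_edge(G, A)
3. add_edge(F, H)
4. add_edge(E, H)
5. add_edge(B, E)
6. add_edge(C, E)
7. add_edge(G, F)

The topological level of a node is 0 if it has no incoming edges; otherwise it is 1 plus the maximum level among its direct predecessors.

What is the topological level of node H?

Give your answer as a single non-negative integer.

Op 1: add_edge(B, D). Edges now: 1
Op 2: add_edge(G, A). Edges now: 2
Op 3: add_edge(F, H). Edges now: 3
Op 4: add_edge(E, H). Edges now: 4
Op 5: add_edge(B, E). Edges now: 5
Op 6: add_edge(C, E). Edges now: 6
Op 7: add_edge(G, F). Edges now: 7
Compute levels (Kahn BFS):
  sources (in-degree 0): B, C, G
  process B: level=0
    B->D: in-degree(D)=0, level(D)=1, enqueue
    B->E: in-degree(E)=1, level(E)>=1
  process C: level=0
    C->E: in-degree(E)=0, level(E)=1, enqueue
  process G: level=0
    G->A: in-degree(A)=0, level(A)=1, enqueue
    G->F: in-degree(F)=0, level(F)=1, enqueue
  process D: level=1
  process E: level=1
    E->H: in-degree(H)=1, level(H)>=2
  process A: level=1
  process F: level=1
    F->H: in-degree(H)=0, level(H)=2, enqueue
  process H: level=2
All levels: A:1, B:0, C:0, D:1, E:1, F:1, G:0, H:2
level(H) = 2

Answer: 2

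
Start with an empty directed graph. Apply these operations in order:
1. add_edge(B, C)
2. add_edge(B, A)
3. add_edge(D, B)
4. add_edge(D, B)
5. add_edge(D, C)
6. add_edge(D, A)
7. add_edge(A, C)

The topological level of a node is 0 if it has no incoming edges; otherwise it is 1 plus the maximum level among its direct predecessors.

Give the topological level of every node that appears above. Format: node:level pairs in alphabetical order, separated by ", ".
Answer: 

Op 1: add_edge(B, C). Edges now: 1
Op 2: add_edge(B, A). Edges now: 2
Op 3: add_edge(D, B). Edges now: 3
Op 4: add_edge(D, B) (duplicate, no change). Edges now: 3
Op 5: add_edge(D, C). Edges now: 4
Op 6: add_edge(D, A). Edges now: 5
Op 7: add_edge(A, C). Edges now: 6
Compute levels (Kahn BFS):
  sources (in-degree 0): D
  process D: level=0
    D->A: in-degree(A)=1, level(A)>=1
    D->B: in-degree(B)=0, level(B)=1, enqueue
    D->C: in-degree(C)=2, level(C)>=1
  process B: level=1
    B->A: in-degree(A)=0, level(A)=2, enqueue
    B->C: in-degree(C)=1, level(C)>=2
  process A: level=2
    A->C: in-degree(C)=0, level(C)=3, enqueue
  process C: level=3
All levels: A:2, B:1, C:3, D:0

Answer: A:2, B:1, C:3, D:0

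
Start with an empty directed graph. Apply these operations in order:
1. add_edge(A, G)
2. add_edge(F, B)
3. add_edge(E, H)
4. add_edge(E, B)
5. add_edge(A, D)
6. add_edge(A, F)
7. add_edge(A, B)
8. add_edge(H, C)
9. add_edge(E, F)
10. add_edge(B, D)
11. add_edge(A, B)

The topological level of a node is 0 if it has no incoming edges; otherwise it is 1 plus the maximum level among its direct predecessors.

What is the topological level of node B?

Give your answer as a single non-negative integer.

Answer: 2

Derivation:
Op 1: add_edge(A, G). Edges now: 1
Op 2: add_edge(F, B). Edges now: 2
Op 3: add_edge(E, H). Edges now: 3
Op 4: add_edge(E, B). Edges now: 4
Op 5: add_edge(A, D). Edges now: 5
Op 6: add_edge(A, F). Edges now: 6
Op 7: add_edge(A, B). Edges now: 7
Op 8: add_edge(H, C). Edges now: 8
Op 9: add_edge(E, F). Edges now: 9
Op 10: add_edge(B, D). Edges now: 10
Op 11: add_edge(A, B) (duplicate, no change). Edges now: 10
Compute levels (Kahn BFS):
  sources (in-degree 0): A, E
  process A: level=0
    A->B: in-degree(B)=2, level(B)>=1
    A->D: in-degree(D)=1, level(D)>=1
    A->F: in-degree(F)=1, level(F)>=1
    A->G: in-degree(G)=0, level(G)=1, enqueue
  process E: level=0
    E->B: in-degree(B)=1, level(B)>=1
    E->F: in-degree(F)=0, level(F)=1, enqueue
    E->H: in-degree(H)=0, level(H)=1, enqueue
  process G: level=1
  process F: level=1
    F->B: in-degree(B)=0, level(B)=2, enqueue
  process H: level=1
    H->C: in-degree(C)=0, level(C)=2, enqueue
  process B: level=2
    B->D: in-degree(D)=0, level(D)=3, enqueue
  process C: level=2
  process D: level=3
All levels: A:0, B:2, C:2, D:3, E:0, F:1, G:1, H:1
level(B) = 2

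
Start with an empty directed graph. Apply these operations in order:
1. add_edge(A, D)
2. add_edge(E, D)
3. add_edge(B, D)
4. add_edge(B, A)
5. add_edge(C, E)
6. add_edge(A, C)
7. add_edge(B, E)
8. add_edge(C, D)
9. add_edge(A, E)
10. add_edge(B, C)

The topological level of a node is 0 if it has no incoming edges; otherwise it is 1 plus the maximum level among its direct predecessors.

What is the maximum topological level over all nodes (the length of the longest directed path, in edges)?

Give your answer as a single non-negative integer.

Op 1: add_edge(A, D). Edges now: 1
Op 2: add_edge(E, D). Edges now: 2
Op 3: add_edge(B, D). Edges now: 3
Op 4: add_edge(B, A). Edges now: 4
Op 5: add_edge(C, E). Edges now: 5
Op 6: add_edge(A, C). Edges now: 6
Op 7: add_edge(B, E). Edges now: 7
Op 8: add_edge(C, D). Edges now: 8
Op 9: add_edge(A, E). Edges now: 9
Op 10: add_edge(B, C). Edges now: 10
Compute levels (Kahn BFS):
  sources (in-degree 0): B
  process B: level=0
    B->A: in-degree(A)=0, level(A)=1, enqueue
    B->C: in-degree(C)=1, level(C)>=1
    B->D: in-degree(D)=3, level(D)>=1
    B->E: in-degree(E)=2, level(E)>=1
  process A: level=1
    A->C: in-degree(C)=0, level(C)=2, enqueue
    A->D: in-degree(D)=2, level(D)>=2
    A->E: in-degree(E)=1, level(E)>=2
  process C: level=2
    C->D: in-degree(D)=1, level(D)>=3
    C->E: in-degree(E)=0, level(E)=3, enqueue
  process E: level=3
    E->D: in-degree(D)=0, level(D)=4, enqueue
  process D: level=4
All levels: A:1, B:0, C:2, D:4, E:3
max level = 4

Answer: 4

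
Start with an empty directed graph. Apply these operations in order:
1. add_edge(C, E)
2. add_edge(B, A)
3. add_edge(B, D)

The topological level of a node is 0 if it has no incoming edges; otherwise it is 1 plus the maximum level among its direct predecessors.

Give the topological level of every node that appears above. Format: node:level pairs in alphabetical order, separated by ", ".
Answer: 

Op 1: add_edge(C, E). Edges now: 1
Op 2: add_edge(B, A). Edges now: 2
Op 3: add_edge(B, D). Edges now: 3
Compute levels (Kahn BFS):
  sources (in-degree 0): B, C
  process B: level=0
    B->A: in-degree(A)=0, level(A)=1, enqueue
    B->D: in-degree(D)=0, level(D)=1, enqueue
  process C: level=0
    C->E: in-degree(E)=0, level(E)=1, enqueue
  process A: level=1
  process D: level=1
  process E: level=1
All levels: A:1, B:0, C:0, D:1, E:1

Answer: A:1, B:0, C:0, D:1, E:1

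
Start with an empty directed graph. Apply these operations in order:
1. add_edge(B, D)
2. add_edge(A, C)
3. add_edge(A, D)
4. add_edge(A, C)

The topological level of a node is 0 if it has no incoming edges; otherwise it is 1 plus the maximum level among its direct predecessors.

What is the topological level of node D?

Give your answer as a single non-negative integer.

Op 1: add_edge(B, D). Edges now: 1
Op 2: add_edge(A, C). Edges now: 2
Op 3: add_edge(A, D). Edges now: 3
Op 4: add_edge(A, C) (duplicate, no change). Edges now: 3
Compute levels (Kahn BFS):
  sources (in-degree 0): A, B
  process A: level=0
    A->C: in-degree(C)=0, level(C)=1, enqueue
    A->D: in-degree(D)=1, level(D)>=1
  process B: level=0
    B->D: in-degree(D)=0, level(D)=1, enqueue
  process C: level=1
  process D: level=1
All levels: A:0, B:0, C:1, D:1
level(D) = 1

Answer: 1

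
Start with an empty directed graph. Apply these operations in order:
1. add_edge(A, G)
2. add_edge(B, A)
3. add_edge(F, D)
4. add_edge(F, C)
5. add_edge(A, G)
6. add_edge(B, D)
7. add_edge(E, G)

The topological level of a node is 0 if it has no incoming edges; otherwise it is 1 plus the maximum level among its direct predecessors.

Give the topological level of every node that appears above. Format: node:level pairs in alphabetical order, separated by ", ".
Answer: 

Answer: A:1, B:0, C:1, D:1, E:0, F:0, G:2

Derivation:
Op 1: add_edge(A, G). Edges now: 1
Op 2: add_edge(B, A). Edges now: 2
Op 3: add_edge(F, D). Edges now: 3
Op 4: add_edge(F, C). Edges now: 4
Op 5: add_edge(A, G) (duplicate, no change). Edges now: 4
Op 6: add_edge(B, D). Edges now: 5
Op 7: add_edge(E, G). Edges now: 6
Compute levels (Kahn BFS):
  sources (in-degree 0): B, E, F
  process B: level=0
    B->A: in-degree(A)=0, level(A)=1, enqueue
    B->D: in-degree(D)=1, level(D)>=1
  process E: level=0
    E->G: in-degree(G)=1, level(G)>=1
  process F: level=0
    F->C: in-degree(C)=0, level(C)=1, enqueue
    F->D: in-degree(D)=0, level(D)=1, enqueue
  process A: level=1
    A->G: in-degree(G)=0, level(G)=2, enqueue
  process C: level=1
  process D: level=1
  process G: level=2
All levels: A:1, B:0, C:1, D:1, E:0, F:0, G:2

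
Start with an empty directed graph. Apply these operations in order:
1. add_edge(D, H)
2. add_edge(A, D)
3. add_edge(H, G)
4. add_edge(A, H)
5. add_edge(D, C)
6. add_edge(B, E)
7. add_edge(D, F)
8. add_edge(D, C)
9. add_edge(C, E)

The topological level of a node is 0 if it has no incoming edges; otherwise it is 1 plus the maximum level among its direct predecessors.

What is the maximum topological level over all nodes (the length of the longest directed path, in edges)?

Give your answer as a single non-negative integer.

Answer: 3

Derivation:
Op 1: add_edge(D, H). Edges now: 1
Op 2: add_edge(A, D). Edges now: 2
Op 3: add_edge(H, G). Edges now: 3
Op 4: add_edge(A, H). Edges now: 4
Op 5: add_edge(D, C). Edges now: 5
Op 6: add_edge(B, E). Edges now: 6
Op 7: add_edge(D, F). Edges now: 7
Op 8: add_edge(D, C) (duplicate, no change). Edges now: 7
Op 9: add_edge(C, E). Edges now: 8
Compute levels (Kahn BFS):
  sources (in-degree 0): A, B
  process A: level=0
    A->D: in-degree(D)=0, level(D)=1, enqueue
    A->H: in-degree(H)=1, level(H)>=1
  process B: level=0
    B->E: in-degree(E)=1, level(E)>=1
  process D: level=1
    D->C: in-degree(C)=0, level(C)=2, enqueue
    D->F: in-degree(F)=0, level(F)=2, enqueue
    D->H: in-degree(H)=0, level(H)=2, enqueue
  process C: level=2
    C->E: in-degree(E)=0, level(E)=3, enqueue
  process F: level=2
  process H: level=2
    H->G: in-degree(G)=0, level(G)=3, enqueue
  process E: level=3
  process G: level=3
All levels: A:0, B:0, C:2, D:1, E:3, F:2, G:3, H:2
max level = 3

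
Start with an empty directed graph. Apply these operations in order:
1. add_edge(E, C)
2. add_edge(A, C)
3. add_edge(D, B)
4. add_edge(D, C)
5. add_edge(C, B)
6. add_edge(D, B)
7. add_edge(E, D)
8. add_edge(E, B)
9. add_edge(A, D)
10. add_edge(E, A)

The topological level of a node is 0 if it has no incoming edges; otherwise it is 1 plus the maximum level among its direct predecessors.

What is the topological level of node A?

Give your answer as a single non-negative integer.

Answer: 1

Derivation:
Op 1: add_edge(E, C). Edges now: 1
Op 2: add_edge(A, C). Edges now: 2
Op 3: add_edge(D, B). Edges now: 3
Op 4: add_edge(D, C). Edges now: 4
Op 5: add_edge(C, B). Edges now: 5
Op 6: add_edge(D, B) (duplicate, no change). Edges now: 5
Op 7: add_edge(E, D). Edges now: 6
Op 8: add_edge(E, B). Edges now: 7
Op 9: add_edge(A, D). Edges now: 8
Op 10: add_edge(E, A). Edges now: 9
Compute levels (Kahn BFS):
  sources (in-degree 0): E
  process E: level=0
    E->A: in-degree(A)=0, level(A)=1, enqueue
    E->B: in-degree(B)=2, level(B)>=1
    E->C: in-degree(C)=2, level(C)>=1
    E->D: in-degree(D)=1, level(D)>=1
  process A: level=1
    A->C: in-degree(C)=1, level(C)>=2
    A->D: in-degree(D)=0, level(D)=2, enqueue
  process D: level=2
    D->B: in-degree(B)=1, level(B)>=3
    D->C: in-degree(C)=0, level(C)=3, enqueue
  process C: level=3
    C->B: in-degree(B)=0, level(B)=4, enqueue
  process B: level=4
All levels: A:1, B:4, C:3, D:2, E:0
level(A) = 1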